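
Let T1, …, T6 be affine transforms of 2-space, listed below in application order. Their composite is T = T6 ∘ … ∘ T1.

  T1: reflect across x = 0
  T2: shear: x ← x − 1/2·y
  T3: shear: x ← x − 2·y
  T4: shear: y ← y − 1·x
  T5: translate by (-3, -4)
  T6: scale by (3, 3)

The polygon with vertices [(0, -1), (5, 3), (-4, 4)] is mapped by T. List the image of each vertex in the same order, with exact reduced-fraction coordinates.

T1 reflect across x = 0: (0, -1) → (0, -1); (5, 3) → (-5, 3); (-4, 4) → (4, 4)
T2 shear: x ← x − 1/2·y: (0, -1) → (1/2, -1); (-5, 3) → (-13/2, 3); (4, 4) → (2, 4)
T3 shear: x ← x − 2·y: (1/2, -1) → (5/2, -1); (-13/2, 3) → (-25/2, 3); (2, 4) → (-6, 4)
T4 shear: y ← y − 1·x: (5/2, -1) → (5/2, -7/2); (-25/2, 3) → (-25/2, 31/2); (-6, 4) → (-6, 10)
T5 translate by (-3, -4): (5/2, -7/2) → (-1/2, -15/2); (-25/2, 31/2) → (-31/2, 23/2); (-6, 10) → (-9, 6)
T6 scale by (3, 3): (-1/2, -15/2) → (-3/2, -45/2); (-31/2, 23/2) → (-93/2, 69/2); (-9, 6) → (-27, 18)

image vertices: (-3/2, -45/2), (-93/2, 69/2), (-27, 18)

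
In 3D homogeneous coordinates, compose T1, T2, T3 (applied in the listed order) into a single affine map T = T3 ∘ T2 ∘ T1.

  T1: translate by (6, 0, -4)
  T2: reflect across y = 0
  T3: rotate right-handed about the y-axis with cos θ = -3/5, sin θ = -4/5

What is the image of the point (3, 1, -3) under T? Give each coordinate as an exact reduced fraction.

T1 translate by (6, 0, -4): (3, 1, -3) → (9, 1, -7)
T2 reflect across y = 0: (9, 1, -7) → (9, -1, -7)
T3 rotate right-handed about the y-axis with cos θ = -3/5, sin θ = -4/5: (9, -1, -7) → (1/5, -1, 57/5)

T(p) = (1/5, -1, 57/5)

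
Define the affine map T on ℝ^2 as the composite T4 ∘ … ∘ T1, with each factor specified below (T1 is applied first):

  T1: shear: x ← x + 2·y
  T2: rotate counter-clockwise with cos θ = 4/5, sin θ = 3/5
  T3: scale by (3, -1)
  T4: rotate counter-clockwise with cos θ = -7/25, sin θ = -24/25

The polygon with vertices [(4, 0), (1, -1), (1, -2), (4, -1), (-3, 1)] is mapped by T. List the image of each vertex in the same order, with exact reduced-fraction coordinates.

T1 shear: x ← x + 2·y: (4, 0) → (4, 0); (1, -1) → (-1, -1); (1, -2) → (-3, -2); (4, -1) → (2, -1); (-3, 1) → (-1, 1)
T2 rotate counter-clockwise with cos θ = 4/5, sin θ = 3/5: (4, 0) → (16/5, 12/5); (-1, -1) → (-1/5, -7/5); (-3, -2) → (-6/5, -17/5); (2, -1) → (11/5, 2/5); (-1, 1) → (-7/5, 1/5)
T3 scale by (3, -1): (16/5, 12/5) → (48/5, -12/5); (-1/5, -7/5) → (-3/5, 7/5); (-6/5, -17/5) → (-18/5, 17/5); (11/5, 2/5) → (33/5, -2/5); (-7/5, 1/5) → (-21/5, -1/5)
T4 rotate counter-clockwise with cos θ = -7/25, sin θ = -24/25: (48/5, -12/5) → (-624/125, -1068/125); (-3/5, 7/5) → (189/125, 23/125); (-18/5, 17/5) → (534/125, 313/125); (33/5, -2/5) → (-279/125, -778/125); (-21/5, -1/5) → (123/125, 511/125)

image vertices: (-624/125, -1068/125), (189/125, 23/125), (534/125, 313/125), (-279/125, -778/125), (123/125, 511/125)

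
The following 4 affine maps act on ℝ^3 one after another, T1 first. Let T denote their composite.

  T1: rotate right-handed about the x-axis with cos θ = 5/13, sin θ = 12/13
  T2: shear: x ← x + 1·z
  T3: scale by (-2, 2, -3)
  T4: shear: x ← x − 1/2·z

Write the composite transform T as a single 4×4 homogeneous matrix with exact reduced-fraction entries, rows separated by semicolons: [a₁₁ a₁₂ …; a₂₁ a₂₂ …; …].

T1 = [1 0 0 0; 0 5/13 -12/13 0; 0 12/13 5/13 0; 0 0 0 1]
T2·T1 = [1 12/13 5/13 0; 0 5/13 -12/13 0; 0 12/13 5/13 0; 0 0 0 1]
T3·…·T1 = [-2 -24/13 -10/13 0; 0 10/13 -24/13 0; 0 -36/13 -15/13 0; 0 0 0 1]
T4·…·T1 = [-2 -6/13 -5/26 0; 0 10/13 -24/13 0; 0 -36/13 -15/13 0; 0 0 0 1]

T = [-2 -6/13 -5/26 0; 0 10/13 -24/13 0; 0 -36/13 -15/13 0; 0 0 0 1]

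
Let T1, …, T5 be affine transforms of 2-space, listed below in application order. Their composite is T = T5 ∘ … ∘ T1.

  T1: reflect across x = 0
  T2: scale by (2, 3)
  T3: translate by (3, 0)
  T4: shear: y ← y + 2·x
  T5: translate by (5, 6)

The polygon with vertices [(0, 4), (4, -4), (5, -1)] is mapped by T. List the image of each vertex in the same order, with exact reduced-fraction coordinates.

image vertices: (8, 24), (0, -16), (-2, -11)

T1 reflect across x = 0: (0, 4) → (0, 4); (4, -4) → (-4, -4); (5, -1) → (-5, -1)
T2 scale by (2, 3): (0, 4) → (0, 12); (-4, -4) → (-8, -12); (-5, -1) → (-10, -3)
T3 translate by (3, 0): (0, 12) → (3, 12); (-8, -12) → (-5, -12); (-10, -3) → (-7, -3)
T4 shear: y ← y + 2·x: (3, 12) → (3, 18); (-5, -12) → (-5, -22); (-7, -3) → (-7, -17)
T5 translate by (5, 6): (3, 18) → (8, 24); (-5, -22) → (0, -16); (-7, -17) → (-2, -11)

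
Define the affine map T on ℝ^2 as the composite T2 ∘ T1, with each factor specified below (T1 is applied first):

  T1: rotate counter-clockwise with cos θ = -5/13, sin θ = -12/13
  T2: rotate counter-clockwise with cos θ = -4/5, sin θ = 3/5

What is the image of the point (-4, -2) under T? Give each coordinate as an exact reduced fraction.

T(p) = (-158/65, -244/65)

T1 rotate counter-clockwise with cos θ = -5/13, sin θ = -12/13: (-4, -2) → (-4/13, 58/13)
T2 rotate counter-clockwise with cos θ = -4/5, sin θ = 3/5: (-4/13, 58/13) → (-158/65, -244/65)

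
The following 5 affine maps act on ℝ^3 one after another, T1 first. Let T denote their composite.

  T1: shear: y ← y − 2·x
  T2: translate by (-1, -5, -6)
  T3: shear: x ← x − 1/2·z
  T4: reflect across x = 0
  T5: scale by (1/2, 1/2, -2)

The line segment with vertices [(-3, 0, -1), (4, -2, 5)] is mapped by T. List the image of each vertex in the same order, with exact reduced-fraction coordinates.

image vertices: (1/4, 1/2, 14), (-7/4, -15/2, 2)

T1 shear: y ← y − 2·x: (-3, 0, -1) → (-3, 6, -1); (4, -2, 5) → (4, -10, 5)
T2 translate by (-1, -5, -6): (-3, 6, -1) → (-4, 1, -7); (4, -10, 5) → (3, -15, -1)
T3 shear: x ← x − 1/2·z: (-4, 1, -7) → (-1/2, 1, -7); (3, -15, -1) → (7/2, -15, -1)
T4 reflect across x = 0: (-1/2, 1, -7) → (1/2, 1, -7); (7/2, -15, -1) → (-7/2, -15, -1)
T5 scale by (1/2, 1/2, -2): (1/2, 1, -7) → (1/4, 1/2, 14); (-7/2, -15, -1) → (-7/4, -15/2, 2)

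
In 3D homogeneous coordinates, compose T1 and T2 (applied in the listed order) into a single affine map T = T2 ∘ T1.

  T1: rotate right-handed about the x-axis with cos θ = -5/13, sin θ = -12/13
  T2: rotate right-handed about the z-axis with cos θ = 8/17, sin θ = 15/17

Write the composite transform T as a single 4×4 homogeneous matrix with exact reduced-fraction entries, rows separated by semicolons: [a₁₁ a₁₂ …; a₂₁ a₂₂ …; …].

T = [8/17 75/221 -180/221 0; 15/17 -40/221 96/221 0; 0 -12/13 -5/13 0; 0 0 0 1]

T1 = [1 0 0 0; 0 -5/13 12/13 0; 0 -12/13 -5/13 0; 0 0 0 1]
T2·T1 = [8/17 75/221 -180/221 0; 15/17 -40/221 96/221 0; 0 -12/13 -5/13 0; 0 0 0 1]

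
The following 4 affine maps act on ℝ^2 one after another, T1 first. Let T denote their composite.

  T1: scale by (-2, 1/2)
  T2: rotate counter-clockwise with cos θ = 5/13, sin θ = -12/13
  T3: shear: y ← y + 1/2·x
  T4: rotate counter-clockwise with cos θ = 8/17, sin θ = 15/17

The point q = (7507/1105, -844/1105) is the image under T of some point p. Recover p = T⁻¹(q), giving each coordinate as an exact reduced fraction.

T1 = [-2 0 0; 0 1/2 0; 0 0 1]
T2·T1 = [-10/13 6/13 0; 24/13 5/26 0; 0 0 1]
T3·…·T1 = [-10/13 6/13 0; 19/13 11/26 0; 0 0 1]
T4·…·T1 = [-365/221 -69/442 0; 2/221 134/221 0; 0 0 1]
det M = -1; M⁻¹ = [-134/221 -69/442 0; 2/221 365/221 0; 0 0 1]
M⁻¹ · (7507/1105, -844/1105)ᵀ = (-4, -6/5)ᵀ

p = (-4, -6/5)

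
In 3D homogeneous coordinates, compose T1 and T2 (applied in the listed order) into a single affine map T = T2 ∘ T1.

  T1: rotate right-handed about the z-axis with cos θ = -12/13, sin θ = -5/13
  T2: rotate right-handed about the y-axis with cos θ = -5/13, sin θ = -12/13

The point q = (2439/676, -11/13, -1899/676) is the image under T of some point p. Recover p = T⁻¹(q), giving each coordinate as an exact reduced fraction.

p = (4, -3/4, -9/4)

T1 = [-12/13 5/13 0 0; -5/13 -12/13 0 0; 0 0 1 0; 0 0 0 1]
T2·T1 = [60/169 -25/169 -12/13 0; -5/13 -12/13 0 0; -144/169 60/169 -5/13 0; 0 0 0 1]
det M = 1; M⁻¹ = [60/169 -5/13 -144/169 0; -25/169 -12/13 60/169 0; -12/13 0 -5/13 0; 0 0 0 1]
M⁻¹ · (2439/676, -11/13, -1899/676)ᵀ = (4, -3/4, -9/4)ᵀ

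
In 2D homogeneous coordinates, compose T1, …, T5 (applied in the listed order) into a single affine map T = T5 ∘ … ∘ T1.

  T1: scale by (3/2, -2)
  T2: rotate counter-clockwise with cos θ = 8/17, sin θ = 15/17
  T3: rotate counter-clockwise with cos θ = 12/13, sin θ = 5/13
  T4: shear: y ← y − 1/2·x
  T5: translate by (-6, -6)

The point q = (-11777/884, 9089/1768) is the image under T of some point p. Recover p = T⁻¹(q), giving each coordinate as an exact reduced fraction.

p = (9/2, -4)

T1 = [3/2 0 0; 0 -2 0; 0 0 1]
T2·T1 = [12/17 30/17 0; 45/34 -16/17 0; 0 0 1]
T3·…·T1 = [63/442 440/221 0; 330/221 -42/221 0; 0 0 1]
T4·…·T1 = [63/442 440/221 0; 1257/884 -262/221 0; 0 0 1]
T5·…·T1 = [63/442 440/221 -6; 1257/884 -262/221 -6; 0 0 1]
det M = -3; M⁻¹ = [262/663 440/663 108/17; 419/884 -21/442 87/34; 0 0 1]
M⁻¹ · (-11777/884, 9089/1768)ᵀ = (9/2, -4)ᵀ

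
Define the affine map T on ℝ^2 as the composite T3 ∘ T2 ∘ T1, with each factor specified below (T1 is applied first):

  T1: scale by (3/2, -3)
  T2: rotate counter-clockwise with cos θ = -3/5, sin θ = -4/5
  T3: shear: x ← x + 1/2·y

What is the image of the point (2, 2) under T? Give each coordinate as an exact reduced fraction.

T(p) = (-6, 6/5)

T1 scale by (3/2, -3): (2, 2) → (3, -6)
T2 rotate counter-clockwise with cos θ = -3/5, sin θ = -4/5: (3, -6) → (-33/5, 6/5)
T3 shear: x ← x + 1/2·y: (-33/5, 6/5) → (-6, 6/5)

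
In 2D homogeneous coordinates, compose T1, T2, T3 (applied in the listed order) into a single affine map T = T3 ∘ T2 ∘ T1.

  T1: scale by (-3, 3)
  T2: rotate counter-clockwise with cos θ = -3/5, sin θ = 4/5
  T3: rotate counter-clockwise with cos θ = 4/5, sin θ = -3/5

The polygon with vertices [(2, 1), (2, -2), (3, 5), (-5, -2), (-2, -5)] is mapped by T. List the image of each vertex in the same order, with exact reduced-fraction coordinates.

image vertices: (-3, -6), (6, -6), (-15, -9), (6, 15), (15, 6)

T1 scale by (-3, 3): (2, 1) → (-6, 3); (2, -2) → (-6, -6); (3, 5) → (-9, 15); (-5, -2) → (15, -6); (-2, -5) → (6, -15)
T2 rotate counter-clockwise with cos θ = -3/5, sin θ = 4/5: (-6, 3) → (6/5, -33/5); (-6, -6) → (42/5, -6/5); (-9, 15) → (-33/5, -81/5); (15, -6) → (-21/5, 78/5); (6, -15) → (42/5, 69/5)
T3 rotate counter-clockwise with cos θ = 4/5, sin θ = -3/5: (6/5, -33/5) → (-3, -6); (42/5, -6/5) → (6, -6); (-33/5, -81/5) → (-15, -9); (-21/5, 78/5) → (6, 15); (42/5, 69/5) → (15, 6)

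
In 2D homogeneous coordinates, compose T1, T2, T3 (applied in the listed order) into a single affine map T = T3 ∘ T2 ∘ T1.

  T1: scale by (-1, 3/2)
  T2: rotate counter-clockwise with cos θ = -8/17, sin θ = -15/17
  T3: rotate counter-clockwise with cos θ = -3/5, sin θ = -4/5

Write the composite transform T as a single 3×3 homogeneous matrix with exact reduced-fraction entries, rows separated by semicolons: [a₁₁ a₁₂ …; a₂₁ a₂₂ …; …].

T1 = [-1 0 0; 0 3/2 0; 0 0 1]
T2·T1 = [8/17 45/34 0; 15/17 -12/17 0; 0 0 1]
T3·…·T1 = [36/85 -231/170 0; -77/85 -54/85 0; 0 0 1]

T = [36/85 -231/170 0; -77/85 -54/85 0; 0 0 1]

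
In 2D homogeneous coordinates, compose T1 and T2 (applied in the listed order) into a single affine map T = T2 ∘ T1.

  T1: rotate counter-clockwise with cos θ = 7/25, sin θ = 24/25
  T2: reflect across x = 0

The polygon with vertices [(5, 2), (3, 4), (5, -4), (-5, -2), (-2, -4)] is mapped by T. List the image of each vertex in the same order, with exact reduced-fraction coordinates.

image vertices: (13/25, 134/25), (3, 4), (-131/25, 92/25), (-13/25, -134/25), (-82/25, -76/25)

T1 rotate counter-clockwise with cos θ = 7/25, sin θ = 24/25: (5, 2) → (-13/25, 134/25); (3, 4) → (-3, 4); (5, -4) → (131/25, 92/25); (-5, -2) → (13/25, -134/25); (-2, -4) → (82/25, -76/25)
T2 reflect across x = 0: (-13/25, 134/25) → (13/25, 134/25); (-3, 4) → (3, 4); (131/25, 92/25) → (-131/25, 92/25); (13/25, -134/25) → (-13/25, -134/25); (82/25, -76/25) → (-82/25, -76/25)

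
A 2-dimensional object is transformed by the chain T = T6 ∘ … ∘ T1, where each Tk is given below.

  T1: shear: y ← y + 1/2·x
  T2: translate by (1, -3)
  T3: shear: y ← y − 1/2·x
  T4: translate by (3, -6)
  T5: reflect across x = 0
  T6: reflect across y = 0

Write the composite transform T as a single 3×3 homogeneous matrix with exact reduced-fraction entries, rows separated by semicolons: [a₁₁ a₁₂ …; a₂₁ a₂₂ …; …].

T = [-1 0 -4; 0 -1 19/2; 0 0 1]

T1 = [1 0 0; 1/2 1 0; 0 0 1]
T2·T1 = [1 0 1; 1/2 1 -3; 0 0 1]
T3·…·T1 = [1 0 1; 0 1 -7/2; 0 0 1]
T4·…·T1 = [1 0 4; 0 1 -19/2; 0 0 1]
T5·…·T1 = [-1 0 -4; 0 1 -19/2; 0 0 1]
T6·…·T1 = [-1 0 -4; 0 -1 19/2; 0 0 1]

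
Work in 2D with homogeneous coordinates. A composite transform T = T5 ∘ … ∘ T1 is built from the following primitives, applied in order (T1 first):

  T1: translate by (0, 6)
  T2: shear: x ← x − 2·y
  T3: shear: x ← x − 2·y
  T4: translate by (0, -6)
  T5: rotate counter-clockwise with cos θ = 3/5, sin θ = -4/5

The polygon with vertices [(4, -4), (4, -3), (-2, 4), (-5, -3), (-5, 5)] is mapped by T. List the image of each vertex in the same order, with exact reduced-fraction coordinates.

image vertices: (-28/5, 4/5), (-36/5, 23/5), (-22, 36), (-63/5, 59/5), (-127/5, 211/5)

T1 translate by (0, 6): (4, -4) → (4, 2); (4, -3) → (4, 3); (-2, 4) → (-2, 10); (-5, -3) → (-5, 3); (-5, 5) → (-5, 11)
T2 shear: x ← x − 2·y: (4, 2) → (0, 2); (4, 3) → (-2, 3); (-2, 10) → (-22, 10); (-5, 3) → (-11, 3); (-5, 11) → (-27, 11)
T3 shear: x ← x − 2·y: (0, 2) → (-4, 2); (-2, 3) → (-8, 3); (-22, 10) → (-42, 10); (-11, 3) → (-17, 3); (-27, 11) → (-49, 11)
T4 translate by (0, -6): (-4, 2) → (-4, -4); (-8, 3) → (-8, -3); (-42, 10) → (-42, 4); (-17, 3) → (-17, -3); (-49, 11) → (-49, 5)
T5 rotate counter-clockwise with cos θ = 3/5, sin θ = -4/5: (-4, -4) → (-28/5, 4/5); (-8, -3) → (-36/5, 23/5); (-42, 4) → (-22, 36); (-17, -3) → (-63/5, 59/5); (-49, 5) → (-127/5, 211/5)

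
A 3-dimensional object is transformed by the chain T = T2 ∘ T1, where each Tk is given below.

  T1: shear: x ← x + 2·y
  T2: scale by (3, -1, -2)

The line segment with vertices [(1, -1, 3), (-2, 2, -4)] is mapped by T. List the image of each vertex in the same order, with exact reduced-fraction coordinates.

image vertices: (-3, 1, -6), (6, -2, 8)

T1 shear: x ← x + 2·y: (1, -1, 3) → (-1, -1, 3); (-2, 2, -4) → (2, 2, -4)
T2 scale by (3, -1, -2): (-1, -1, 3) → (-3, 1, -6); (2, 2, -4) → (6, -2, 8)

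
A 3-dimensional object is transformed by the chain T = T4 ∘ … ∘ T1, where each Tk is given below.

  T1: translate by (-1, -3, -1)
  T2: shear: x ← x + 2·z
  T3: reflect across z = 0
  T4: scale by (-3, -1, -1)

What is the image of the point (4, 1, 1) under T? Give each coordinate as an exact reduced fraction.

T(p) = (-9, 2, 0)

T1 translate by (-1, -3, -1): (4, 1, 1) → (3, -2, 0)
T2 shear: x ← x + 2·z: (3, -2, 0) → (3, -2, 0)
T3 reflect across z = 0: (3, -2, 0) → (3, -2, 0)
T4 scale by (-3, -1, -1): (3, -2, 0) → (-9, 2, 0)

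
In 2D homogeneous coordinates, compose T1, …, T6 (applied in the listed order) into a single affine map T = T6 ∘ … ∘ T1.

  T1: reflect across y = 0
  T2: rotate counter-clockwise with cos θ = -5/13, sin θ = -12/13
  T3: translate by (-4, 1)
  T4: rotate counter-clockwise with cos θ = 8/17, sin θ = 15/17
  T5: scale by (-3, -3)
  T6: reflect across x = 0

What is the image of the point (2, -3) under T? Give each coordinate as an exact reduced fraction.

T1 reflect across y = 0: (2, -3) → (2, 3)
T2 rotate counter-clockwise with cos θ = -5/13, sin θ = -12/13: (2, 3) → (2, -3)
T3 translate by (-4, 1): (2, -3) → (-2, -2)
T4 rotate counter-clockwise with cos θ = 8/17, sin θ = 15/17: (-2, -2) → (14/17, -46/17)
T5 scale by (-3, -3): (14/17, -46/17) → (-42/17, 138/17)
T6 reflect across x = 0: (-42/17, 138/17) → (42/17, 138/17)

T(p) = (42/17, 138/17)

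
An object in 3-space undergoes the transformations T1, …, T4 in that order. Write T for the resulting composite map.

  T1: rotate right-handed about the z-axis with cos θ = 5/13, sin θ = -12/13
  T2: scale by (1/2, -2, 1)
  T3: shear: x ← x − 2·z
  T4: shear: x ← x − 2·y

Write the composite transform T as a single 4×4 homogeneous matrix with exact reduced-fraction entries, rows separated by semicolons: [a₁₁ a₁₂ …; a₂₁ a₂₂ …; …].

T = [-7/2 2 -2 0; 24/13 -10/13 0 0; 0 0 1 0; 0 0 0 1]

T1 = [5/13 12/13 0 0; -12/13 5/13 0 0; 0 0 1 0; 0 0 0 1]
T2·T1 = [5/26 6/13 0 0; 24/13 -10/13 0 0; 0 0 1 0; 0 0 0 1]
T3·…·T1 = [5/26 6/13 -2 0; 24/13 -10/13 0 0; 0 0 1 0; 0 0 0 1]
T4·…·T1 = [-7/2 2 -2 0; 24/13 -10/13 0 0; 0 0 1 0; 0 0 0 1]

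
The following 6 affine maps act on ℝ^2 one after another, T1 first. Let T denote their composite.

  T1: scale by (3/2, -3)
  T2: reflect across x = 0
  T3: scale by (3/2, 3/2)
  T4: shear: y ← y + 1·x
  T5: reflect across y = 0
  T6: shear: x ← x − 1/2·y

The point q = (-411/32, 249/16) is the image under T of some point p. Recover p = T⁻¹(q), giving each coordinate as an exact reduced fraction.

T1 = [3/2 0 0; 0 -3 0; 0 0 1]
T2·T1 = [-3/2 0 0; 0 -3 0; 0 0 1]
T3·…·T1 = [-9/4 0 0; 0 -9/2 0; 0 0 1]
T4·…·T1 = [-9/4 0 0; -9/4 -9/2 0; 0 0 1]
T5·…·T1 = [-9/4 0 0; 9/4 9/2 0; 0 0 1]
T6·…·T1 = [-27/8 -9/4 0; 9/4 9/2 0; 0 0 1]
det M = -81/8; M⁻¹ = [-4/9 -2/9 0; 2/9 1/3 0; 0 0 1]
M⁻¹ · (-411/32, 249/16)ᵀ = (9/4, 7/3)ᵀ

p = (9/4, 7/3)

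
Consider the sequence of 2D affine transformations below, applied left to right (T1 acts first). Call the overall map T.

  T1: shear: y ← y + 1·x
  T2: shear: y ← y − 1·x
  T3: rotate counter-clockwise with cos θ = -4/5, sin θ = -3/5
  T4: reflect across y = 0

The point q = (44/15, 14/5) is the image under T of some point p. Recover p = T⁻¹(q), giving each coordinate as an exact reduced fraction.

p = (-2/3, 4)

T1 = [1 0 0; 1 1 0; 0 0 1]
T2·T1 = [1 0 0; 0 1 0; 0 0 1]
T3·…·T1 = [-4/5 3/5 0; -3/5 -4/5 0; 0 0 1]
T4·…·T1 = [-4/5 3/5 0; 3/5 4/5 0; 0 0 1]
det M = -1; M⁻¹ = [-4/5 3/5 0; 3/5 4/5 0; 0 0 1]
M⁻¹ · (44/15, 14/5)ᵀ = (-2/3, 4)ᵀ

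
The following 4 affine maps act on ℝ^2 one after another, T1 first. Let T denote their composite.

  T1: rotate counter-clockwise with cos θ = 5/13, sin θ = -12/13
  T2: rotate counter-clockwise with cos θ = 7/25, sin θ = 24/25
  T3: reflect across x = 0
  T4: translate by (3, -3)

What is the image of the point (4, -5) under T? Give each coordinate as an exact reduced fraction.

T1 rotate counter-clockwise with cos θ = 5/13, sin θ = -12/13: (4, -5) → (-40/13, -73/13)
T2 rotate counter-clockwise with cos θ = 7/25, sin θ = 24/25: (-40/13, -73/13) → (1472/325, -1471/325)
T3 reflect across x = 0: (1472/325, -1471/325) → (-1472/325, -1471/325)
T4 translate by (3, -3): (-1472/325, -1471/325) → (-497/325, -2446/325)

T(p) = (-497/325, -2446/325)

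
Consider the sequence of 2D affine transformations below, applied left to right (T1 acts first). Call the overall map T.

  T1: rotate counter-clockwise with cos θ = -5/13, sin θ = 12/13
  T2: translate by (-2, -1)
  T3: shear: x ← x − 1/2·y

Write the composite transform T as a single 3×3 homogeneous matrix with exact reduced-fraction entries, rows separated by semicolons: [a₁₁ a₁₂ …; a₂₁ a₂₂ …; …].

T = [-11/13 -19/26 -3/2; 12/13 -5/13 -1; 0 0 1]

T1 = [-5/13 -12/13 0; 12/13 -5/13 0; 0 0 1]
T2·T1 = [-5/13 -12/13 -2; 12/13 -5/13 -1; 0 0 1]
T3·…·T1 = [-11/13 -19/26 -3/2; 12/13 -5/13 -1; 0 0 1]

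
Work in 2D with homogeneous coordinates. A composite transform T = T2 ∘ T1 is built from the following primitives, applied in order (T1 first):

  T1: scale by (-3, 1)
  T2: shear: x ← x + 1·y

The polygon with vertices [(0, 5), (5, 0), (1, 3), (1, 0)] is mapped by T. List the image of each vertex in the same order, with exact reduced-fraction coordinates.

image vertices: (5, 5), (-15, 0), (0, 3), (-3, 0)

T1 scale by (-3, 1): (0, 5) → (0, 5); (5, 0) → (-15, 0); (1, 3) → (-3, 3); (1, 0) → (-3, 0)
T2 shear: x ← x + 1·y: (0, 5) → (5, 5); (-15, 0) → (-15, 0); (-3, 3) → (0, 3); (-3, 0) → (-3, 0)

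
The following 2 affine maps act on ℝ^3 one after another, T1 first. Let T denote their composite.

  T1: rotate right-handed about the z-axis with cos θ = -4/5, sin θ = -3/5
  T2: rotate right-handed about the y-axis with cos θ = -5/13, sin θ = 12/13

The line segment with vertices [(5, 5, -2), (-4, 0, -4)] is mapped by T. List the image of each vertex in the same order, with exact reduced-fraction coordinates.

T1 rotate right-handed about the z-axis with cos θ = -4/5, sin θ = -3/5: (5, 5, -2) → (-1, -7, -2); (-4, 0, -4) → (16/5, 12/5, -4)
T2 rotate right-handed about the y-axis with cos θ = -5/13, sin θ = 12/13: (-1, -7, -2) → (-19/13, -7, 22/13); (16/5, 12/5, -4) → (-64/13, 12/5, -92/65)

image vertices: (-19/13, -7, 22/13), (-64/13, 12/5, -92/65)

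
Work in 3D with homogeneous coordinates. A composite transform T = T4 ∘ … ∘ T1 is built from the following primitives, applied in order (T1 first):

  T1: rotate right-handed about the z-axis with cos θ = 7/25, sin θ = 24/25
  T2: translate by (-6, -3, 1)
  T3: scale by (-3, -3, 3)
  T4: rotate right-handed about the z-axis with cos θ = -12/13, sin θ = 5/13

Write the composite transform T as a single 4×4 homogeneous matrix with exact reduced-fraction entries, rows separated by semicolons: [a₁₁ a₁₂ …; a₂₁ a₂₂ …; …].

T1 = [7/25 -24/25 0 0; 24/25 7/25 0 0; 0 0 1 0; 0 0 0 1]
T2·T1 = [7/25 -24/25 0 -6; 24/25 7/25 0 -3; 0 0 1 1; 0 0 0 1]
T3·…·T1 = [-21/25 72/25 0 18; -72/25 -21/25 0 9; 0 0 3 3; 0 0 0 1]
T4·…·T1 = [612/325 -759/325 0 -261/13; 759/325 612/325 0 -18/13; 0 0 3 3; 0 0 0 1]

T = [612/325 -759/325 0 -261/13; 759/325 612/325 0 -18/13; 0 0 3 3; 0 0 0 1]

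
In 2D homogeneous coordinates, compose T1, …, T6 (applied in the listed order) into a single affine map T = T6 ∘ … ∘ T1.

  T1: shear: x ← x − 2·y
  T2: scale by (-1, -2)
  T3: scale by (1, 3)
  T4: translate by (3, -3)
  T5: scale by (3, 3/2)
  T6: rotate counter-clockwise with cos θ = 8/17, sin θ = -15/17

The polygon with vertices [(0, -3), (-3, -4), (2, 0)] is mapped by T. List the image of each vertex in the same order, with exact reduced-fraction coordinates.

image vertices: (531/34, 315/17), (849/34, 342/17), (-87/34, -81/17)

T1 shear: x ← x − 2·y: (0, -3) → (6, -3); (-3, -4) → (5, -4); (2, 0) → (2, 0)
T2 scale by (-1, -2): (6, -3) → (-6, 6); (5, -4) → (-5, 8); (2, 0) → (-2, 0)
T3 scale by (1, 3): (-6, 6) → (-6, 18); (-5, 8) → (-5, 24); (-2, 0) → (-2, 0)
T4 translate by (3, -3): (-6, 18) → (-3, 15); (-5, 24) → (-2, 21); (-2, 0) → (1, -3)
T5 scale by (3, 3/2): (-3, 15) → (-9, 45/2); (-2, 21) → (-6, 63/2); (1, -3) → (3, -9/2)
T6 rotate counter-clockwise with cos θ = 8/17, sin θ = -15/17: (-9, 45/2) → (531/34, 315/17); (-6, 63/2) → (849/34, 342/17); (3, -9/2) → (-87/34, -81/17)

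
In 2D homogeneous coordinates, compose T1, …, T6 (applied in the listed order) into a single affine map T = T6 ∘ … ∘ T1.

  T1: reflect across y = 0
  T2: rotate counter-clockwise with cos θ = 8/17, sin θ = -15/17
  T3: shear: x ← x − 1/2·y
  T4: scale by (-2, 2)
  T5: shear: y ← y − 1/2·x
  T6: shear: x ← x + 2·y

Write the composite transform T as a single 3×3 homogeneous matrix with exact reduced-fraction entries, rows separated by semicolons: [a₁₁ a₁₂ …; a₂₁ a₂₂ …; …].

T = [-60/17 -32/17 0; -29/34 -27/17 0; 0 0 1]

T1 = [1 0 0; 0 -1 0; 0 0 1]
T2·T1 = [8/17 -15/17 0; -15/17 -8/17 0; 0 0 1]
T3·…·T1 = [31/34 -11/17 0; -15/17 -8/17 0; 0 0 1]
T4·…·T1 = [-31/17 22/17 0; -30/17 -16/17 0; 0 0 1]
T5·…·T1 = [-31/17 22/17 0; -29/34 -27/17 0; 0 0 1]
T6·…·T1 = [-60/17 -32/17 0; -29/34 -27/17 0; 0 0 1]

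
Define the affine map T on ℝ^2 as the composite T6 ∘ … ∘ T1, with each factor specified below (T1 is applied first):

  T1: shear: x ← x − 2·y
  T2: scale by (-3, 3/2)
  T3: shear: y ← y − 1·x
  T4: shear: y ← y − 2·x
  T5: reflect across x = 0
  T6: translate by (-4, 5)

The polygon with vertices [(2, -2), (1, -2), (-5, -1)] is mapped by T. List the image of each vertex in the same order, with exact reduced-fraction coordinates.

image vertices: (14, 56), (11, 47), (-13, -47/2)

T1 shear: x ← x − 2·y: (2, -2) → (6, -2); (1, -2) → (5, -2); (-5, -1) → (-3, -1)
T2 scale by (-3, 3/2): (6, -2) → (-18, -3); (5, -2) → (-15, -3); (-3, -1) → (9, -3/2)
T3 shear: y ← y − 1·x: (-18, -3) → (-18, 15); (-15, -3) → (-15, 12); (9, -3/2) → (9, -21/2)
T4 shear: y ← y − 2·x: (-18, 15) → (-18, 51); (-15, 12) → (-15, 42); (9, -21/2) → (9, -57/2)
T5 reflect across x = 0: (-18, 51) → (18, 51); (-15, 42) → (15, 42); (9, -57/2) → (-9, -57/2)
T6 translate by (-4, 5): (18, 51) → (14, 56); (15, 42) → (11, 47); (-9, -57/2) → (-13, -47/2)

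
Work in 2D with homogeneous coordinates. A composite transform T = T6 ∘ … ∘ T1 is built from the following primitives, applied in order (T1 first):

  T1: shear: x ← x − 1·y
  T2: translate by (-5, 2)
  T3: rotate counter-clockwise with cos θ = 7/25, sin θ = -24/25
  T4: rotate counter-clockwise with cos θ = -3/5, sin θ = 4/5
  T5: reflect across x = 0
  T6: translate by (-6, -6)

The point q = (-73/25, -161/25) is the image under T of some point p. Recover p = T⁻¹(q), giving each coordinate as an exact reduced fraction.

T1 = [1 -1 0; 0 1 0; 0 0 1]
T2·T1 = [1 -1 -5; 0 1 2; 0 0 1]
T3·…·T1 = [7/25 17/25 13/25; -24/25 31/25 134/25; 0 0 1]
T4·…·T1 = [3/5 -7/5 -23/5; 4/5 -1/5 -14/5; 0 0 1]
T5·…·T1 = [-3/5 7/5 23/5; 4/5 -1/5 -14/5; 0 0 1]
T6·…·T1 = [-3/5 7/5 -7/5; 4/5 -1/5 -44/5; 0 0 1]
det M = -1; M⁻¹ = [1/5 7/5 63/5; 4/5 3/5 32/5; 0 0 1]
M⁻¹ · (-73/25, -161/25)ᵀ = (3, 1/5)ᵀ

p = (3, 1/5)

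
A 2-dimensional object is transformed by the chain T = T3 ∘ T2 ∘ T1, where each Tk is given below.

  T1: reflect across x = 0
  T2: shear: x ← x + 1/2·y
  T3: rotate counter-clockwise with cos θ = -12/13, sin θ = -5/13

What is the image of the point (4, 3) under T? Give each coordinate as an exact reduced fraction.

T1 reflect across x = 0: (4, 3) → (-4, 3)
T2 shear: x ← x + 1/2·y: (-4, 3) → (-5/2, 3)
T3 rotate counter-clockwise with cos θ = -12/13, sin θ = -5/13: (-5/2, 3) → (45/13, -47/26)

T(p) = (45/13, -47/26)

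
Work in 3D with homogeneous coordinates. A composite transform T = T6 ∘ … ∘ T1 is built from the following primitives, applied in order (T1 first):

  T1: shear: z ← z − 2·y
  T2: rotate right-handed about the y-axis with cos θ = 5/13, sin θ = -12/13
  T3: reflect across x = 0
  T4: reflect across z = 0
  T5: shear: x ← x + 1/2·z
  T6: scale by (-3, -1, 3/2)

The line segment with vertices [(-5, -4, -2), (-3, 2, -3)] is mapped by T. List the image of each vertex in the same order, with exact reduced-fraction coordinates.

T1 shear: z ← z − 2·y: (-5, -4, -2) → (-5, -4, 6); (-3, 2, -3) → (-3, 2, -7)
T2 rotate right-handed about the y-axis with cos θ = 5/13, sin θ = -12/13: (-5, -4, 6) → (-97/13, -4, -30/13); (-3, 2, -7) → (69/13, 2, -71/13)
T3 reflect across x = 0: (-97/13, -4, -30/13) → (97/13, -4, -30/13); (69/13, 2, -71/13) → (-69/13, 2, -71/13)
T4 reflect across z = 0: (97/13, -4, -30/13) → (97/13, -4, 30/13); (-69/13, 2, -71/13) → (-69/13, 2, 71/13)
T5 shear: x ← x + 1/2·z: (97/13, -4, 30/13) → (112/13, -4, 30/13); (-69/13, 2, 71/13) → (-67/26, 2, 71/13)
T6 scale by (-3, -1, 3/2): (112/13, -4, 30/13) → (-336/13, 4, 45/13); (-67/26, 2, 71/13) → (201/26, -2, 213/26)

image vertices: (-336/13, 4, 45/13), (201/26, -2, 213/26)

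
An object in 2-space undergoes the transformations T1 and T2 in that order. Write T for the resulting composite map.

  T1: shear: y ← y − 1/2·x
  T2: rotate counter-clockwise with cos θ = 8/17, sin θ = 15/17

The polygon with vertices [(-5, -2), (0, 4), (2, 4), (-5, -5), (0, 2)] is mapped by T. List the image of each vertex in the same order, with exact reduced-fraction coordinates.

T1 shear: y ← y − 1/2·x: (-5, -2) → (-5, 1/2); (0, 4) → (0, 4); (2, 4) → (2, 3); (-5, -5) → (-5, -5/2); (0, 2) → (0, 2)
T2 rotate counter-clockwise with cos θ = 8/17, sin θ = 15/17: (-5, 1/2) → (-95/34, -71/17); (0, 4) → (-60/17, 32/17); (2, 3) → (-29/17, 54/17); (-5, -5/2) → (-5/34, -95/17); (0, 2) → (-30/17, 16/17)

image vertices: (-95/34, -71/17), (-60/17, 32/17), (-29/17, 54/17), (-5/34, -95/17), (-30/17, 16/17)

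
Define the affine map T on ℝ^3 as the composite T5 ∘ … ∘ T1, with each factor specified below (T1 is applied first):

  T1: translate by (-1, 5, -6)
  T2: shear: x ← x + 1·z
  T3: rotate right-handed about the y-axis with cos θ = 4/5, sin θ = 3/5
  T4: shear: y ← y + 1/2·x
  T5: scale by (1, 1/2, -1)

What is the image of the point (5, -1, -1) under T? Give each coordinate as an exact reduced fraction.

T(p) = (-33/5, 7/20, 19/5)

T1 translate by (-1, 5, -6): (5, -1, -1) → (4, 4, -7)
T2 shear: x ← x + 1·z: (4, 4, -7) → (-3, 4, -7)
T3 rotate right-handed about the y-axis with cos θ = 4/5, sin θ = 3/5: (-3, 4, -7) → (-33/5, 4, -19/5)
T4 shear: y ← y + 1/2·x: (-33/5, 4, -19/5) → (-33/5, 7/10, -19/5)
T5 scale by (1, 1/2, -1): (-33/5, 7/10, -19/5) → (-33/5, 7/20, 19/5)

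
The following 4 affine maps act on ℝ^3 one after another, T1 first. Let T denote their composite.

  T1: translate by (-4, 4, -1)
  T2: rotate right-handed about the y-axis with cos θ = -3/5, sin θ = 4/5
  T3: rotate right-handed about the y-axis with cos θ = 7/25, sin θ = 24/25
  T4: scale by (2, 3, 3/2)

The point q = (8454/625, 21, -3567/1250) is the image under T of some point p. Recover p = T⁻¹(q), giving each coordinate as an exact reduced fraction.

T1 = [1 0 0 -4; 0 1 0 4; 0 0 1 -1; 0 0 0 1]
T2·T1 = [-3/5 0 4/5 8/5; 0 1 0 4; -4/5 0 -3/5 19/5; 0 0 0 1]
T3·…·T1 = [-117/125 0 -44/125 512/125; 0 1 0 4; 44/125 0 -117/125 -59/125; 0 0 0 1]
T4·…·T1 = [-234/125 0 -88/125 1024/125; 0 3 0 12; 66/125 0 -351/250 -177/250; 0 0 0 1]
det M = 9; M⁻¹ = [-117/250 0 88/375 4; 0 1/3 0 -4; -22/125 0 -78/125 1; 0 0 0 1]
M⁻¹ · (8454/625, 21, -3567/1250)ᵀ = (-3, 3, 2/5)ᵀ

p = (-3, 3, 2/5)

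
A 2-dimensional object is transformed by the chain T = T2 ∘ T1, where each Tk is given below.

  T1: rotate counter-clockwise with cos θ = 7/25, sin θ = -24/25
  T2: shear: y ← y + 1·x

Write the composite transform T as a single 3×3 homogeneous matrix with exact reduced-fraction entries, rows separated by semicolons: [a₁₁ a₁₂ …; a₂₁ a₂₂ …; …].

T = [7/25 24/25 0; -17/25 31/25 0; 0 0 1]

T1 = [7/25 24/25 0; -24/25 7/25 0; 0 0 1]
T2·T1 = [7/25 24/25 0; -17/25 31/25 0; 0 0 1]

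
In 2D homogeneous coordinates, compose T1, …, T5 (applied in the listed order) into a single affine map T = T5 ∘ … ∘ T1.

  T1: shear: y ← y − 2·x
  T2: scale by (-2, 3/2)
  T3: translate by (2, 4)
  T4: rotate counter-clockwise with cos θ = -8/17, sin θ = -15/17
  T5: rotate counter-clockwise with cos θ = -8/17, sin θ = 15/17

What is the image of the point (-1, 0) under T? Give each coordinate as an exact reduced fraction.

T1 shear: y ← y − 2·x: (-1, 0) → (-1, 2)
T2 scale by (-2, 3/2): (-1, 2) → (2, 3)
T3 translate by (2, 4): (2, 3) → (4, 7)
T4 rotate counter-clockwise with cos θ = -8/17, sin θ = -15/17: (4, 7) → (73/17, -116/17)
T5 rotate counter-clockwise with cos θ = -8/17, sin θ = 15/17: (73/17, -116/17) → (4, 7)

T(p) = (4, 7)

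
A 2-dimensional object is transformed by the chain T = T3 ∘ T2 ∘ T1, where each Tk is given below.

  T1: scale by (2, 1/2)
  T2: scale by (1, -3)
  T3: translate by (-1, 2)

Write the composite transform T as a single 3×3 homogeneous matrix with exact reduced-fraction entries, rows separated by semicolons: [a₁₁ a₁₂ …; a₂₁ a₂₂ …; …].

T = [2 0 -1; 0 -3/2 2; 0 0 1]

T1 = [2 0 0; 0 1/2 0; 0 0 1]
T2·T1 = [2 0 0; 0 -3/2 0; 0 0 1]
T3·…·T1 = [2 0 -1; 0 -3/2 2; 0 0 1]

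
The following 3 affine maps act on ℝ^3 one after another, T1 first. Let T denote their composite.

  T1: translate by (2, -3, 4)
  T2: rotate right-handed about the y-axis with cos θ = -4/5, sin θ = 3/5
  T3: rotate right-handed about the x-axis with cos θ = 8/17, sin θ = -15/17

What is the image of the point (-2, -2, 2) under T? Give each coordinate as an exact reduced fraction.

T1 translate by (2, -3, 4): (-2, -2, 2) → (0, -5, 6)
T2 rotate right-handed about the y-axis with cos θ = -4/5, sin θ = 3/5: (0, -5, 6) → (18/5, -5, -24/5)
T3 rotate right-handed about the x-axis with cos θ = 8/17, sin θ = -15/17: (18/5, -5, -24/5) → (18/5, -112/17, 183/85)

T(p) = (18/5, -112/17, 183/85)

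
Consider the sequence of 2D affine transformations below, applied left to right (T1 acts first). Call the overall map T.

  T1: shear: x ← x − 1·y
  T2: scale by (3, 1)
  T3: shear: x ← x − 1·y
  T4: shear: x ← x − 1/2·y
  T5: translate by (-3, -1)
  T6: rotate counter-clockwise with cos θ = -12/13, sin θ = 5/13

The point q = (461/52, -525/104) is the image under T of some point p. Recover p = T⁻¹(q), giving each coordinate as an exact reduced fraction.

p = (1, 9/4)

T1 = [1 -1 0; 0 1 0; 0 0 1]
T2·T1 = [3 -3 0; 0 1 0; 0 0 1]
T3·…·T1 = [3 -4 0; 0 1 0; 0 0 1]
T4·…·T1 = [3 -9/2 0; 0 1 0; 0 0 1]
T5·…·T1 = [3 -9/2 -3; 0 1 -1; 0 0 1]
T6·…·T1 = [-36/13 49/13 41/13; 15/13 -69/26 -3/13; 0 0 1]
det M = 3; M⁻¹ = [-23/26 -49/39 5/2; -5/13 -12/13 1; 0 0 1]
M⁻¹ · (461/52, -525/104)ᵀ = (1, 9/4)ᵀ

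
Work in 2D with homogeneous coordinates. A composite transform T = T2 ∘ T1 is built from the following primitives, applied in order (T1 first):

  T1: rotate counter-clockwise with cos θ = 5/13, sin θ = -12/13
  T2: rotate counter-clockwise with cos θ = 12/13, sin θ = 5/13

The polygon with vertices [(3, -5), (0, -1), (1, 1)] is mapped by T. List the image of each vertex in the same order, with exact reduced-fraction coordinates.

image vertices: (-235/169, -957/169), (-119/169, -120/169), (239/169, 1/169)

T1 rotate counter-clockwise with cos θ = 5/13, sin θ = -12/13: (3, -5) → (-45/13, -61/13); (0, -1) → (-12/13, -5/13); (1, 1) → (17/13, -7/13)
T2 rotate counter-clockwise with cos θ = 12/13, sin θ = 5/13: (-45/13, -61/13) → (-235/169, -957/169); (-12/13, -5/13) → (-119/169, -120/169); (17/13, -7/13) → (239/169, 1/169)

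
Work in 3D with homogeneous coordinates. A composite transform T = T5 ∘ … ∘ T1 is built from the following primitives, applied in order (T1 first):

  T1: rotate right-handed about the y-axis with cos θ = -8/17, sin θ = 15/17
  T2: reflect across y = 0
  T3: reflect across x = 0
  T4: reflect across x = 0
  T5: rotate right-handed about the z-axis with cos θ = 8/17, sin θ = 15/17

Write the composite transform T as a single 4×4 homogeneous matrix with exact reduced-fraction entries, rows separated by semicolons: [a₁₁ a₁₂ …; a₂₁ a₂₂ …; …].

T1 = [-8/17 0 15/17 0; 0 1 0 0; -15/17 0 -8/17 0; 0 0 0 1]
T2·T1 = [-8/17 0 15/17 0; 0 -1 0 0; -15/17 0 -8/17 0; 0 0 0 1]
T3·…·T1 = [8/17 0 -15/17 0; 0 -1 0 0; -15/17 0 -8/17 0; 0 0 0 1]
T4·…·T1 = [-8/17 0 15/17 0; 0 -1 0 0; -15/17 0 -8/17 0; 0 0 0 1]
T5·…·T1 = [-64/289 15/17 120/289 0; -120/289 -8/17 225/289 0; -15/17 0 -8/17 0; 0 0 0 1]

T = [-64/289 15/17 120/289 0; -120/289 -8/17 225/289 0; -15/17 0 -8/17 0; 0 0 0 1]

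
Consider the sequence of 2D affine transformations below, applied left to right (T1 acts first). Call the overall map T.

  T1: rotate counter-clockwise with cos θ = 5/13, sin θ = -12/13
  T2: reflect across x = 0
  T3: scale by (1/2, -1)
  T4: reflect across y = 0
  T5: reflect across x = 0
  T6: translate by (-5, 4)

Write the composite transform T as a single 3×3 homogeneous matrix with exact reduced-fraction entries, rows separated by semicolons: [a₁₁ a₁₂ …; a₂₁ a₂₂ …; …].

T1 = [5/13 12/13 0; -12/13 5/13 0; 0 0 1]
T2·T1 = [-5/13 -12/13 0; -12/13 5/13 0; 0 0 1]
T3·…·T1 = [-5/26 -6/13 0; 12/13 -5/13 0; 0 0 1]
T4·…·T1 = [-5/26 -6/13 0; -12/13 5/13 0; 0 0 1]
T5·…·T1 = [5/26 6/13 0; -12/13 5/13 0; 0 0 1]
T6·…·T1 = [5/26 6/13 -5; -12/13 5/13 4; 0 0 1]

T = [5/26 6/13 -5; -12/13 5/13 4; 0 0 1]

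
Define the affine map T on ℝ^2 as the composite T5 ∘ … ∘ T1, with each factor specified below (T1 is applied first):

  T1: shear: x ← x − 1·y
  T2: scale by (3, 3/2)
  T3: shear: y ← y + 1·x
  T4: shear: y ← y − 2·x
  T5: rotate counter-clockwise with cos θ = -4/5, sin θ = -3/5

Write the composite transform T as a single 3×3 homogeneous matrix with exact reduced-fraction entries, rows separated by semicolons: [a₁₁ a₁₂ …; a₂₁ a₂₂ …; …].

T1 = [1 -1 0; 0 1 0; 0 0 1]
T2·T1 = [3 -3 0; 0 3/2 0; 0 0 1]
T3·…·T1 = [3 -3 0; 3 -3/2 0; 0 0 1]
T4·…·T1 = [3 -3 0; -3 9/2 0; 0 0 1]
T5·…·T1 = [-21/5 51/10 0; 3/5 -9/5 0; 0 0 1]

T = [-21/5 51/10 0; 3/5 -9/5 0; 0 0 1]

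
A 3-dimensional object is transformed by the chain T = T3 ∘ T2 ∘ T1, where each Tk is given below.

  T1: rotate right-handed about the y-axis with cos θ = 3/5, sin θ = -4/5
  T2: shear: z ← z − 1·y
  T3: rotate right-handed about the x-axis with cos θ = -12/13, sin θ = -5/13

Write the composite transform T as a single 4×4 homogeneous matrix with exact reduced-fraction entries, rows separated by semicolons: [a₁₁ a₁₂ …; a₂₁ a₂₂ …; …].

T1 = [3/5 0 -4/5 0; 0 1 0 0; 4/5 0 3/5 0; 0 0 0 1]
T2·T1 = [3/5 0 -4/5 0; 0 1 0 0; 4/5 -1 3/5 0; 0 0 0 1]
T3·…·T1 = [3/5 0 -4/5 0; 4/13 -17/13 3/13 0; -48/65 7/13 -36/65 0; 0 0 0 1]

T = [3/5 0 -4/5 0; 4/13 -17/13 3/13 0; -48/65 7/13 -36/65 0; 0 0 0 1]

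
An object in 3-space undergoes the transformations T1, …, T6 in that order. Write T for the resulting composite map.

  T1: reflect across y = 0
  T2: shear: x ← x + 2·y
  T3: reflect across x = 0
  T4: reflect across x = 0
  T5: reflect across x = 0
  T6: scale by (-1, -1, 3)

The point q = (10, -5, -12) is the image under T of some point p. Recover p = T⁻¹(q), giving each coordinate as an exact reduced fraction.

T1 = [1 0 0 0; 0 -1 0 0; 0 0 1 0; 0 0 0 1]
T2·T1 = [1 -2 0 0; 0 -1 0 0; 0 0 1 0; 0 0 0 1]
T3·…·T1 = [-1 2 0 0; 0 -1 0 0; 0 0 1 0; 0 0 0 1]
T4·…·T1 = [1 -2 0 0; 0 -1 0 0; 0 0 1 0; 0 0 0 1]
T5·…·T1 = [-1 2 0 0; 0 -1 0 0; 0 0 1 0; 0 0 0 1]
T6·…·T1 = [1 -2 0 0; 0 1 0 0; 0 0 3 0; 0 0 0 1]
det M = 3; M⁻¹ = [1 2 0 0; 0 1 0 0; 0 0 1/3 0; 0 0 0 1]
M⁻¹ · (10, -5, -12)ᵀ = (0, -5, -4)ᵀ

p = (0, -5, -4)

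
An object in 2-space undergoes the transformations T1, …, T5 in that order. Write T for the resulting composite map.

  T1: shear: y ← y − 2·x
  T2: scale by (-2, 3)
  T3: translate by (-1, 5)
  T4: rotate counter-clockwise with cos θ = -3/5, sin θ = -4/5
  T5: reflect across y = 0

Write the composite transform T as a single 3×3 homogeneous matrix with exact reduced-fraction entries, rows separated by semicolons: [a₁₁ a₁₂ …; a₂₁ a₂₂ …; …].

T1 = [1 0 0; -2 1 0; 0 0 1]
T2·T1 = [-2 0 0; -6 3 0; 0 0 1]
T3·…·T1 = [-2 0 -1; -6 3 5; 0 0 1]
T4·…·T1 = [-18/5 12/5 23/5; 26/5 -9/5 -11/5; 0 0 1]
T5·…·T1 = [-18/5 12/5 23/5; -26/5 9/5 11/5; 0 0 1]

T = [-18/5 12/5 23/5; -26/5 9/5 11/5; 0 0 1]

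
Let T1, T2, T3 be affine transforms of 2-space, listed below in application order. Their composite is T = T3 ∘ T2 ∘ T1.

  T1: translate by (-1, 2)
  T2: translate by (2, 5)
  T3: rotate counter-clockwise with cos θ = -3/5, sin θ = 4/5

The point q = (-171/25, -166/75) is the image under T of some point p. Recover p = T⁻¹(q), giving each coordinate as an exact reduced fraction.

p = (4/3, -1/5)

T1 = [1 0 -1; 0 1 2; 0 0 1]
T2·T1 = [1 0 1; 0 1 7; 0 0 1]
T3·…·T1 = [-3/5 -4/5 -31/5; 4/5 -3/5 -17/5; 0 0 1]
det M = 1; M⁻¹ = [-3/5 4/5 -1; -4/5 -3/5 -7; 0 0 1]
M⁻¹ · (-171/25, -166/75)ᵀ = (4/3, -1/5)ᵀ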